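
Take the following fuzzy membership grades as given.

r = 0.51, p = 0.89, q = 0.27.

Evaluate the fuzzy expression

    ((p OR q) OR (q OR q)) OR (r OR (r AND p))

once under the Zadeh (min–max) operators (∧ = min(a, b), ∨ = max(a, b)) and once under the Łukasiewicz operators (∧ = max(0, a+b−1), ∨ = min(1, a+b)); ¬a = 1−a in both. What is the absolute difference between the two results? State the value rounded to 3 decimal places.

0.110

Under Zadeh (min–max):
  p OR q = max(a, b) on (0.89, 0.27) = 0.89
  q OR q = max(a, b) on (0.27, 0.27) = 0.27
  (p OR q) OR (q OR q) = max(a, b) on (0.89, 0.27) = 0.89
  r AND p = min(a, b) on (0.51, 0.89) = 0.51
  r OR (r AND p) = max(a, b) on (0.51, 0.51) = 0.51
  ((p OR q) OR (q OR q)) OR (r OR (r AND p)) = max(a, b) on (0.89, 0.51) = 0.89
  → value = 0.8900
Under Łukasiewicz:
  p OR q = min(1, a+b) on (0.89, 0.27) = 1.00
  q OR q = min(1, a+b) on (0.27, 0.27) = 0.54
  (p OR q) OR (q OR q) = min(1, a+b) on (1.00, 0.54) = 1.00
  r AND p = max(0, a+b−1) on (0.51, 0.89) = 0.40
  r OR (r AND p) = min(1, a+b) on (0.51, 0.40) = 0.91
  ((p OR q) OR (q OR q)) OR (r OR (r AND p)) = min(1, a+b) on (1.00, 0.91) = 1.00
  → value = 1.0000
|0.8900 − 1.0000| = 0.110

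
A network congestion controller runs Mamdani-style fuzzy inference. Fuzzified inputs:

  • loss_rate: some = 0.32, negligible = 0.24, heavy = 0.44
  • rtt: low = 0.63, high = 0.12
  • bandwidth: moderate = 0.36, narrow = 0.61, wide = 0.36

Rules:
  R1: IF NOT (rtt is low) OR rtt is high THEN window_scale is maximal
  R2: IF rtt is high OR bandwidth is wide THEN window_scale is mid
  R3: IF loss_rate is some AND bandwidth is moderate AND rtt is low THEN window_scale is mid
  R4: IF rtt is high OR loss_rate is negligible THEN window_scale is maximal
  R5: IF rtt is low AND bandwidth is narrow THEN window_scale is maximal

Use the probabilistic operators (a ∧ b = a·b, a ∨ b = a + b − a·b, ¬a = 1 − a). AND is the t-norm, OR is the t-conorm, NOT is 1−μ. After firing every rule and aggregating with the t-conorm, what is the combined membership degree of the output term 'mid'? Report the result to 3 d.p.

0.478

R1: ¬low=1−0.63=0.37, high=0.12; OR[a + b − a·b] → w = 0.4456
R2: high=0.12, wide=0.36; OR[a + b − a·b] → w = 0.4368
R3: some=0.32, moderate=0.36, low=0.63; AND[a·b] → w = 0.0726
R4: high=0.12, negligible=0.24; OR[a + b − a·b] → w = 0.3312
R5: low=0.63, narrow=0.61; AND[a·b] → w = 0.3843
Rules with consequent 'mid': {R2, R3} → strengths 0.4368, 0.0726
Aggregate via t-conorm [a + b − a·b]: 0.4777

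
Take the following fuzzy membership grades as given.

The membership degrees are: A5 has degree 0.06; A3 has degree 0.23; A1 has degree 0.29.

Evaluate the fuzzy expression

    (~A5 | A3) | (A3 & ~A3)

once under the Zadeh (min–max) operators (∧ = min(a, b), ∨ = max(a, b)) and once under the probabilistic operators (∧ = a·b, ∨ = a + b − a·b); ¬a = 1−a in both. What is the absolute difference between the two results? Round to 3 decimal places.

Under Zadeh (min–max):
  ~A5 = 1 − 0.06 = 0.94
  ~A5 | A3 = max(a, b) on (0.94, 0.23) = 0.94
  ~A3 = 1 − 0.23 = 0.77
  A3 & ~A3 = min(a, b) on (0.23, 0.77) = 0.23
  (~A5 | A3) | (A3 & ~A3) = max(a, b) on (0.94, 0.23) = 0.94
  → value = 0.9400
Under probabilistic:
  ~A5 = 1 − 0.0600 = 0.9400
  ~A5 | A3 = a + b − a·b on (0.9400, 0.2300) = 0.9538
  ~A3 = 1 − 0.2300 = 0.7700
  A3 & ~A3 = a·b on (0.2300, 0.7700) = 0.1771
  (~A5 | A3) | (A3 & ~A3) = a + b − a·b on (0.9538, 0.1771) = 0.9620
  → value = 0.9620
|0.9400 − 0.9620| = 0.022

0.022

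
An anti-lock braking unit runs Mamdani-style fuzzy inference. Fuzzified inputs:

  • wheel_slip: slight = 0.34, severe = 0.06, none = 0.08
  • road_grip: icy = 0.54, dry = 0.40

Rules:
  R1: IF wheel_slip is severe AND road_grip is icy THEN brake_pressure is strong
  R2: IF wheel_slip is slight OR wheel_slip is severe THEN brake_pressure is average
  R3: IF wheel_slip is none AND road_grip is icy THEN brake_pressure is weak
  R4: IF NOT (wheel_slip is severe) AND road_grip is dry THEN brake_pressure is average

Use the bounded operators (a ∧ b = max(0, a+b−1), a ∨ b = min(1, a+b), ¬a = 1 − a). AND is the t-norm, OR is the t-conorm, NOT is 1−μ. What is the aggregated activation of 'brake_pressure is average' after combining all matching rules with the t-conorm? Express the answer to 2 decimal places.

0.74

R1: severe=0.06, icy=0.54; AND[max(0, a+b−1)] → w = 0.00
R2: slight=0.34, severe=0.06; OR[min(1, a+b)] → w = 0.40
R3: none=0.08, icy=0.54; AND[max(0, a+b−1)] → w = 0.00
R4: ¬severe=1−0.06=0.94, dry=0.40; AND[max(0, a+b−1)] → w = 0.34
Rules with consequent 'average': {R2, R4} → strengths 0.40, 0.34
Aggregate via t-conorm [min(1, a+b)]: 0.74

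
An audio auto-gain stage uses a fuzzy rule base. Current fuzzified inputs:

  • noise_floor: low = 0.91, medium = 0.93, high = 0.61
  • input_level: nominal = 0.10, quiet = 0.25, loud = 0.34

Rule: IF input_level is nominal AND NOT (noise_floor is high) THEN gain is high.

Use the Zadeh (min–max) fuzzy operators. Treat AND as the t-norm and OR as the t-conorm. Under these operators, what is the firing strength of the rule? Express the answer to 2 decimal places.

0.10

firing strength: nominal=0.10, ¬high=1−0.61=0.39; AND[min(a, b)] → w = 0.10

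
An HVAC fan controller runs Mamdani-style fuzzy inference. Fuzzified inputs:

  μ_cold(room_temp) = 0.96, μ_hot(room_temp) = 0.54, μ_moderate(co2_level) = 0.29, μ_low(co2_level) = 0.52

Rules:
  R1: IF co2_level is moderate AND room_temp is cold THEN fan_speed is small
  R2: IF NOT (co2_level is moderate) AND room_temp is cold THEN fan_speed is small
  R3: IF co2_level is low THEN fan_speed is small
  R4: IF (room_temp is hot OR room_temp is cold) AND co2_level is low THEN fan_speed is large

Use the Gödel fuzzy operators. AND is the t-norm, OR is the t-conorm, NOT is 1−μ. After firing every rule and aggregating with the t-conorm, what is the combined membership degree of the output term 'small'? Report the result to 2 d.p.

0.71

R1: moderate=0.29, cold=0.96; AND[min(a, b)] → w = 0.29
R2: ¬moderate=1−0.29=0.71, cold=0.96; AND[min(a, b)] → w = 0.71
R3: low=0.52 → w = 0.52
R4: (hot=0.54 OR cold=0.96) = 0.96; AND[min(a, b)] with low=0.52 → w = 0.52
Rules with consequent 'small': {R1, R2, R3} → strengths 0.29, 0.71, 0.52
Aggregate via t-conorm [max(a, b)]: 0.71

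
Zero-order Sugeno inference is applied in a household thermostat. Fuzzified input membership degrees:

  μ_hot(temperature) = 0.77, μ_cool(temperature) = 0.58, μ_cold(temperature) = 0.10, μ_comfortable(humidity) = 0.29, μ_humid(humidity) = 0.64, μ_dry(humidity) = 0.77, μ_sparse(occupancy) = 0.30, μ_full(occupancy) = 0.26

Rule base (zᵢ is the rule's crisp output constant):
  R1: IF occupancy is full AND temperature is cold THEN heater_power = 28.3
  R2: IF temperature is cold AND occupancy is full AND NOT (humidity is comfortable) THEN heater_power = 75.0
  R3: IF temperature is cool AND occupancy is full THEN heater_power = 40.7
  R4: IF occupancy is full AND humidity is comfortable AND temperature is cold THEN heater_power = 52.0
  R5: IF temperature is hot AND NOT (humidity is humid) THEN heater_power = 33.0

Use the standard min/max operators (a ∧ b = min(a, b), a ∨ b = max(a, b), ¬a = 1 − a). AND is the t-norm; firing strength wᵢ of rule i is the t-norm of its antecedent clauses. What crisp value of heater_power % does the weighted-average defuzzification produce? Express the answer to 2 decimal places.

R1 (z=28.3): full=0.26, cold=0.10; AND[min(a, b)] → w = 0.10
R2 (z=75.0): cold=0.10, full=0.26, ¬comfortable=1−0.29=0.71; AND[min(a, b)] → w = 0.10
R3 (z=40.7): cool=0.58, full=0.26; AND[min(a, b)] → w = 0.26
R4 (z=52.0): full=0.26, comfortable=0.29, cold=0.10; AND[min(a, b)] → w = 0.10
R5 (z=33.0): hot=0.77, ¬humid=1−0.64=0.36; AND[min(a, b)] → w = 0.36
Weighted average = (0.10·28.3 + 0.10·75.0 + 0.26·40.7 + 0.10·52.0 + 0.36·33.0) / (0.10 + 0.10 + 0.26 + 0.10 + 0.36)
  = 37.9920 / 0.9200 = 41.30

41.30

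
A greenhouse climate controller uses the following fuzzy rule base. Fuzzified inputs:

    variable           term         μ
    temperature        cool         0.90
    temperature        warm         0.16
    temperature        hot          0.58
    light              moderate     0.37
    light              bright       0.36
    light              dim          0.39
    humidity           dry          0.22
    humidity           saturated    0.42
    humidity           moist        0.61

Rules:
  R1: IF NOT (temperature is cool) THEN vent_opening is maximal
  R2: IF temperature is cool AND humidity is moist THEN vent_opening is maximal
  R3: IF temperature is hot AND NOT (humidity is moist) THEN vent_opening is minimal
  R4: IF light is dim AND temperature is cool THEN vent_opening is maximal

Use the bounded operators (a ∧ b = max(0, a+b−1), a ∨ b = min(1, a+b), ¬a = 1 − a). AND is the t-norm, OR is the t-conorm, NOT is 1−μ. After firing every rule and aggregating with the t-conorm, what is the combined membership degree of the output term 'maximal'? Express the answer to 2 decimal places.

0.90

R1: ¬cool=1−0.90=0.10 → w = 0.10
R2: cool=0.90, moist=0.61; AND[max(0, a+b−1)] → w = 0.51
R3: hot=0.58, ¬moist=1−0.61=0.39; AND[max(0, a+b−1)] → w = 0.00
R4: dim=0.39, cool=0.90; AND[max(0, a+b−1)] → w = 0.29
Rules with consequent 'maximal': {R1, R2, R4} → strengths 0.10, 0.51, 0.29
Aggregate via t-conorm [min(1, a+b)]: 0.90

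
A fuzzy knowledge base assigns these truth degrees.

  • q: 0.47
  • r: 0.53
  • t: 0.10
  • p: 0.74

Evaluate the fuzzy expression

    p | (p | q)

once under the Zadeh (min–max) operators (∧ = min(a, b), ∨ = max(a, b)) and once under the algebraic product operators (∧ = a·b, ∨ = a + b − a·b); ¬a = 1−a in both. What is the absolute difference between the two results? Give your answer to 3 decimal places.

Under Zadeh (min–max):
  p | q = max(a, b) on (0.74, 0.47) = 0.74
  p | (p | q) = max(a, b) on (0.74, 0.74) = 0.74
  → value = 0.7400
Under algebraic product:
  p | q = a + b − a·b on (0.7400, 0.4700) = 0.8622
  p | (p | q) = a + b − a·b on (0.7400, 0.8622) = 0.9642
  → value = 0.9642
|0.7400 − 0.9642| = 0.224

0.224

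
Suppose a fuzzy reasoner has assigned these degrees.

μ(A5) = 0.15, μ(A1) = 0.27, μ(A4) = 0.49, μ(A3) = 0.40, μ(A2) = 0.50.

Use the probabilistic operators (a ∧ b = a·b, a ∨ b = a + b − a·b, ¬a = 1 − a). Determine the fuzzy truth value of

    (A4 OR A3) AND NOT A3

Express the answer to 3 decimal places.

A4 OR A3 = a + b − a·b on (0.4900, 0.4000) = 0.6940
NOT A3 = 1 − 0.4000 = 0.6000
(A4 OR A3) AND NOT A3 = a·b on (0.6940, 0.6000) = 0.4164

0.416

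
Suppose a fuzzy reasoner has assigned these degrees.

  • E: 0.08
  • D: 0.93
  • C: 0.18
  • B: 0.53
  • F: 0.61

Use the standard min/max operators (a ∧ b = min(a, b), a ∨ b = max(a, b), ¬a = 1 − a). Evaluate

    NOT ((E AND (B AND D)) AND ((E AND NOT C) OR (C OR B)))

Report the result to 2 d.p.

0.92

B AND D = min(a, b) on (0.53, 0.93) = 0.53
E AND (B AND D) = min(a, b) on (0.08, 0.53) = 0.08
NOT C = 1 − 0.18 = 0.82
E AND NOT C = min(a, b) on (0.08, 0.82) = 0.08
C OR B = max(a, b) on (0.18, 0.53) = 0.53
(E AND NOT C) OR (C OR B) = max(a, b) on (0.08, 0.53) = 0.53
(E AND (B AND D)) AND ((E AND NOT C) OR (C OR B)) = min(a, b) on (0.08, 0.53) = 0.08
NOT ((E AND (B AND D)) AND ((E AND NOT C) OR (C OR B))) = 1 − 0.08 = 0.92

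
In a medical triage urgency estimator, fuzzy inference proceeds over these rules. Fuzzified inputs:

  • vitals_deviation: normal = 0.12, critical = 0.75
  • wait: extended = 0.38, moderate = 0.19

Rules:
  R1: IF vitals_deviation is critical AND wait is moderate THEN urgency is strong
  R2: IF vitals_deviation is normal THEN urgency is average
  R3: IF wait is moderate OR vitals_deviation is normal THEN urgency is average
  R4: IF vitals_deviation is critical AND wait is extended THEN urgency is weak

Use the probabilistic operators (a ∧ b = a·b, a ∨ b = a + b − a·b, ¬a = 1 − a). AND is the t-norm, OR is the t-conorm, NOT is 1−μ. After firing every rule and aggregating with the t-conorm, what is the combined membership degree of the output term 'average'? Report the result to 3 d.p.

R1: critical=0.75, moderate=0.19; AND[a·b] → w = 0.1425
R2: normal=0.12 → w = 0.1200
R3: moderate=0.19, normal=0.12; OR[a + b − a·b] → w = 0.2872
R4: critical=0.75, extended=0.38; AND[a·b] → w = 0.2850
Rules with consequent 'average': {R2, R3} → strengths 0.1200, 0.2872
Aggregate via t-conorm [a + b − a·b]: 0.3727

0.373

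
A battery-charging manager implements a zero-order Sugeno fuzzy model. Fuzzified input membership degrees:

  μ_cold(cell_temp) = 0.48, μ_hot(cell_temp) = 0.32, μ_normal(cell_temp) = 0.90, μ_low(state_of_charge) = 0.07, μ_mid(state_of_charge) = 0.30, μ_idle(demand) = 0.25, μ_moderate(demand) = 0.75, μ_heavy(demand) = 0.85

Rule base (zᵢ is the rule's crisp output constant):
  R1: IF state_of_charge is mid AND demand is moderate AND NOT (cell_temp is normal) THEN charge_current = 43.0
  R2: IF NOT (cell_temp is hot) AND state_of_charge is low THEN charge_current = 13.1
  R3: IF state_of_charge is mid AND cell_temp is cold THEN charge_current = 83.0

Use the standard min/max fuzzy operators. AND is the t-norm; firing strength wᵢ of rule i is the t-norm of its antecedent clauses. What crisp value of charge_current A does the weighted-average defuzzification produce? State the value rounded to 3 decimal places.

R1 (z=43.0): mid=0.30, moderate=0.75, ¬normal=1−0.90=0.10; AND[min(a, b)] → w = 0.10
R2 (z=13.1): ¬hot=1−0.32=0.68, low=0.07; AND[min(a, b)] → w = 0.07
R3 (z=83.0): mid=0.30, cold=0.48; AND[min(a, b)] → w = 0.30
Weighted average = (0.10·43.0 + 0.07·13.1 + 0.30·83.0) / (0.10 + 0.07 + 0.30)
  = 30.1170 / 0.4700 = 64.079

64.079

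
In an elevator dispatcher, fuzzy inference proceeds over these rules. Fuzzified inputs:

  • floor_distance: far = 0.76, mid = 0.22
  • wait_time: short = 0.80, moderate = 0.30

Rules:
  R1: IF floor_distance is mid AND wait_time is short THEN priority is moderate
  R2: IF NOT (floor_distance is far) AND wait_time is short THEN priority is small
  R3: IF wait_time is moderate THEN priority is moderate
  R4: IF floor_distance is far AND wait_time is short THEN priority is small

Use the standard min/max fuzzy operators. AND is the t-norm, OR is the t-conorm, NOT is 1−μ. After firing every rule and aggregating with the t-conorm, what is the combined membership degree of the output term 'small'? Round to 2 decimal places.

0.76

R1: mid=0.22, short=0.80; AND[min(a, b)] → w = 0.22
R2: ¬far=1−0.76=0.24, short=0.80; AND[min(a, b)] → w = 0.24
R3: moderate=0.30 → w = 0.30
R4: far=0.76, short=0.80; AND[min(a, b)] → w = 0.76
Rules with consequent 'small': {R2, R4} → strengths 0.24, 0.76
Aggregate via t-conorm [max(a, b)]: 0.76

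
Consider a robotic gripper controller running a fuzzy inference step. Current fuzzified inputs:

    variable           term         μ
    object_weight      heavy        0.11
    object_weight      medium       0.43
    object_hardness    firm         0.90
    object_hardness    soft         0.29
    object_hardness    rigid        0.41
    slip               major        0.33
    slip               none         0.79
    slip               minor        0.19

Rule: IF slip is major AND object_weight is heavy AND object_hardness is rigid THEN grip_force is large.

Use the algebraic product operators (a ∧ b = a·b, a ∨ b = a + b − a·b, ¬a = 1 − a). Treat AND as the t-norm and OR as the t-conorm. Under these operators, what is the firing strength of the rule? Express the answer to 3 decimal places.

firing strength: major=0.33, heavy=0.11, rigid=0.41; AND[a·b] → w = 0.0149

0.015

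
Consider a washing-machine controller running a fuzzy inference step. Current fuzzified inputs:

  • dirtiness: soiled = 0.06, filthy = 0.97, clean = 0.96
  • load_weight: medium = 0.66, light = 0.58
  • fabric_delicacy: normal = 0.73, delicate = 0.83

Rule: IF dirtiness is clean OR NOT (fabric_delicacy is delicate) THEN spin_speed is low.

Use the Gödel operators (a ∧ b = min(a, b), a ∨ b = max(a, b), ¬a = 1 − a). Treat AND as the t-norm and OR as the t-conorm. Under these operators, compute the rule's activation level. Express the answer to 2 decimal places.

0.96

firing strength: clean=0.96, ¬delicate=1−0.83=0.17; OR[max(a, b)] → w = 0.96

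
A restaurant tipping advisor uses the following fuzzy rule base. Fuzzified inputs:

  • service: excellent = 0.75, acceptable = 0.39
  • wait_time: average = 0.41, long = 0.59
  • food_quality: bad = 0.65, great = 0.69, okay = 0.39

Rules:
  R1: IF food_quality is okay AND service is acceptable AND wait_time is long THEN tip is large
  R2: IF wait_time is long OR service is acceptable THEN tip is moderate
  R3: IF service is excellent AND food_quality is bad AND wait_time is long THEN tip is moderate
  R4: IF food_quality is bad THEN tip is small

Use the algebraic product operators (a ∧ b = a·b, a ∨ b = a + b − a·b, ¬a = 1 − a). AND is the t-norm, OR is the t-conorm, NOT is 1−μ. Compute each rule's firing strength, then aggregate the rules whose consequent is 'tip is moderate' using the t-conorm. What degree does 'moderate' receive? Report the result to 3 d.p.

0.822

R1: okay=0.39, acceptable=0.39, long=0.59; AND[a·b] → w = 0.0897
R2: long=0.59, acceptable=0.39; OR[a + b − a·b] → w = 0.7499
R3: excellent=0.75, bad=0.65, long=0.59; AND[a·b] → w = 0.2876
R4: bad=0.65 → w = 0.6500
Rules with consequent 'moderate': {R2, R3} → strengths 0.7499, 0.2876
Aggregate via t-conorm [a + b − a·b]: 0.8218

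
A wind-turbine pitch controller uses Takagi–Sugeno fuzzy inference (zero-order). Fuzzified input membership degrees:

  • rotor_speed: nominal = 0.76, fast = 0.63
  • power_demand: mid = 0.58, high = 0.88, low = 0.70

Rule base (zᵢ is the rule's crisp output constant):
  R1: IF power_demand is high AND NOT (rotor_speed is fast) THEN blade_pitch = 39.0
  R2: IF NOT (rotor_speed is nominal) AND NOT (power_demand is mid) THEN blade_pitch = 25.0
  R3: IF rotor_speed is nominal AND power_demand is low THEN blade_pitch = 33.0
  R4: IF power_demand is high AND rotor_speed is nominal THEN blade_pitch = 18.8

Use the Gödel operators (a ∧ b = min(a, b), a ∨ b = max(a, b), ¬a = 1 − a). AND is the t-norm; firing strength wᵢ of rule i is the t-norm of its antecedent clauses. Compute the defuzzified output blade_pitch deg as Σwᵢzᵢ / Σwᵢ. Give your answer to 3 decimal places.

R1 (z=39.0): high=0.88, ¬fast=1−0.63=0.37; AND[min(a, b)] → w = 0.37
R2 (z=25.0): ¬nominal=1−0.76=0.24, ¬mid=1−0.58=0.42; AND[min(a, b)] → w = 0.24
R3 (z=33.0): nominal=0.76, low=0.70; AND[min(a, b)] → w = 0.70
R4 (z=18.8): high=0.88, nominal=0.76; AND[min(a, b)] → w = 0.76
Weighted average = (0.37·39.0 + 0.24·25.0 + 0.70·33.0 + 0.76·18.8) / (0.37 + 0.24 + 0.70 + 0.76)
  = 57.8180 / 2.0700 = 27.931

27.931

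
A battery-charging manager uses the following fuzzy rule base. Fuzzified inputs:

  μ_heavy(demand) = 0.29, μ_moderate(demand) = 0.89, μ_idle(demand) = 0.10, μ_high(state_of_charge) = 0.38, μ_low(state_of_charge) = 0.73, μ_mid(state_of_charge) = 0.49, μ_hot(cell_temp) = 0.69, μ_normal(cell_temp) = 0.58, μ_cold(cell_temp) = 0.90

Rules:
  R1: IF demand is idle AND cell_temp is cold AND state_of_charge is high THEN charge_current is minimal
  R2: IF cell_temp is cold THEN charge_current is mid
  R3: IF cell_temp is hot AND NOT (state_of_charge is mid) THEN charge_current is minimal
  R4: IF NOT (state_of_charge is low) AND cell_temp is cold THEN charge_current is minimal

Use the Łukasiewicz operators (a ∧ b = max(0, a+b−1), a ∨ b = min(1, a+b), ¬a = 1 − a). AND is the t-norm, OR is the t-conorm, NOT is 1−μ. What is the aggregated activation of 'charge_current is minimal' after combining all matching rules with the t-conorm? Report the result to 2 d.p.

0.37

R1: idle=0.10, cold=0.90, high=0.38; AND[max(0, a+b−1)] → w = 0.00
R2: cold=0.90 → w = 0.90
R3: hot=0.69, ¬mid=1−0.49=0.51; AND[max(0, a+b−1)] → w = 0.20
R4: ¬low=1−0.73=0.27, cold=0.90; AND[max(0, a+b−1)] → w = 0.17
Rules with consequent 'minimal': {R1, R3, R4} → strengths 0.00, 0.20, 0.17
Aggregate via t-conorm [min(1, a+b)]: 0.37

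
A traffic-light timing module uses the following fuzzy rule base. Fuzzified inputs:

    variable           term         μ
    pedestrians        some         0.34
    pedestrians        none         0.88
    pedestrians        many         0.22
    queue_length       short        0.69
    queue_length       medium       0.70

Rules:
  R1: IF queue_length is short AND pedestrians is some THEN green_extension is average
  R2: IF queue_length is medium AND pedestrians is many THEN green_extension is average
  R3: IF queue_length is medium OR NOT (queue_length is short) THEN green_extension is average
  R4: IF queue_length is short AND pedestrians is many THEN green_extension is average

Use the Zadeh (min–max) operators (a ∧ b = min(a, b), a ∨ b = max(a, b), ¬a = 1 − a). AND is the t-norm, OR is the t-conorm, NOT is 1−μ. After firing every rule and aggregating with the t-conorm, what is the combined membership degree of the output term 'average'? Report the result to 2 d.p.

0.70

R1: short=0.69, some=0.34; AND[min(a, b)] → w = 0.34
R2: medium=0.70, many=0.22; AND[min(a, b)] → w = 0.22
R3: medium=0.70, ¬short=1−0.69=0.31; OR[max(a, b)] → w = 0.70
R4: short=0.69, many=0.22; AND[min(a, b)] → w = 0.22
Rules with consequent 'average': {R1, R2, R3, R4} → strengths 0.34, 0.22, 0.70, 0.22
Aggregate via t-conorm [max(a, b)]: 0.70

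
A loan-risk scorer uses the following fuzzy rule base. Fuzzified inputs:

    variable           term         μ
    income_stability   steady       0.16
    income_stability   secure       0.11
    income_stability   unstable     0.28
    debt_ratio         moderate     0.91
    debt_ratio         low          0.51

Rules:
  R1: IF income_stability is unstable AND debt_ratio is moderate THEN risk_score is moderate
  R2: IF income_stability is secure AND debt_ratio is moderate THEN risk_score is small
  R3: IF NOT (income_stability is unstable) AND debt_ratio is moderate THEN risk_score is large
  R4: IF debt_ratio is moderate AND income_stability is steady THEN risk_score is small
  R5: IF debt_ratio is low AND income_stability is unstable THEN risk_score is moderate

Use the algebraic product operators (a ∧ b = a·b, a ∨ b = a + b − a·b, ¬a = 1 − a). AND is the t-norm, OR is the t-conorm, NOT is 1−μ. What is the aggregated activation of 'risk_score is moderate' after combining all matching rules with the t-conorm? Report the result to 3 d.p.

R1: unstable=0.28, moderate=0.91; AND[a·b] → w = 0.2548
R2: secure=0.11, moderate=0.91; AND[a·b] → w = 0.1001
R3: ¬unstable=1−0.28=0.72, moderate=0.91; AND[a·b] → w = 0.6552
R4: moderate=0.91, steady=0.16; AND[a·b] → w = 0.1456
R5: low=0.51, unstable=0.28; AND[a·b] → w = 0.1428
Rules with consequent 'moderate': {R1, R5} → strengths 0.2548, 0.1428
Aggregate via t-conorm [a + b − a·b]: 0.3612

0.361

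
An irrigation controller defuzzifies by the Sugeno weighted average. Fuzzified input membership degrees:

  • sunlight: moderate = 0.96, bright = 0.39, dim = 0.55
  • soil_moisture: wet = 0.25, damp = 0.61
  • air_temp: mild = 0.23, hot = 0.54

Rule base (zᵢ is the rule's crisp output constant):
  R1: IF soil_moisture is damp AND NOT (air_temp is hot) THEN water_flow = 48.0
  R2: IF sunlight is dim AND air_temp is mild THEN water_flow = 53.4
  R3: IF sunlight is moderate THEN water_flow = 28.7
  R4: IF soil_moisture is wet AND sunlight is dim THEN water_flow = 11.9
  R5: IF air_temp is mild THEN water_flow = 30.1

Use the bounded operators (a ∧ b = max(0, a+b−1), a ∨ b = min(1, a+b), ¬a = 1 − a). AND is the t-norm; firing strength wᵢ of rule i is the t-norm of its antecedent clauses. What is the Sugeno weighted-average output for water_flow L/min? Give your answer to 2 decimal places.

30.03

R1 (z=48.0): damp=0.61, ¬hot=1−0.54=0.46; AND[max(0, a+b−1)] → w = 0.07
R2 (z=53.4): dim=0.55, mild=0.23; AND[max(0, a+b−1)] → w = 0.00
R3 (z=28.7): moderate=0.96 → w = 0.96
R4 (z=11.9): wet=0.25, dim=0.55; AND[max(0, a+b−1)] → w = 0.00
R5 (z=30.1): mild=0.23 → w = 0.23
Weighted average = (0.07·48.0 + 0.00·53.4 + 0.96·28.7 + 0.00·11.9 + 0.23·30.1) / (0.07 + 0.00 + 0.96 + 0.00 + 0.23)
  = 37.8350 / 1.2600 = 30.03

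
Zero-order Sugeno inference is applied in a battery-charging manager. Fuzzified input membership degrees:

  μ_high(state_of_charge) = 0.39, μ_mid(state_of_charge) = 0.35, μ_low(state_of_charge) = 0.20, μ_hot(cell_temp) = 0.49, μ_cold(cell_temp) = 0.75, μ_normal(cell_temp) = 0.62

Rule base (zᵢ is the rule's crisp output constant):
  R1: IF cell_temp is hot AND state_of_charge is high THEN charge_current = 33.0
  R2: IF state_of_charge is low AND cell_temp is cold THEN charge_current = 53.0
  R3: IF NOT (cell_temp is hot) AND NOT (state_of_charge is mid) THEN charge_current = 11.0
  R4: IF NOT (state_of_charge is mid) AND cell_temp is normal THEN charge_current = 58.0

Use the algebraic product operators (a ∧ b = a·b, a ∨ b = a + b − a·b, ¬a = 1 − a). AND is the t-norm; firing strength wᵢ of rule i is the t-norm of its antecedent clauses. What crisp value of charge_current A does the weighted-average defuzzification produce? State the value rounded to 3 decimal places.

R1 (z=33.0): hot=0.49, high=0.39; AND[a·b] → w = 0.1911
R2 (z=53.0): low=0.20, cold=0.75; AND[a·b] → w = 0.1500
R3 (z=11.0): ¬hot=1−0.49=0.51, ¬mid=1−0.35=0.65; AND[a·b] → w = 0.3315
R4 (z=58.0): ¬mid=1−0.35=0.65, normal=0.62; AND[a·b] → w = 0.4030
Weighted average = (0.1911·33.0 + 0.1500·53.0 + 0.3315·11.0 + 0.4030·58.0) / (0.1911 + 0.1500 + 0.3315 + 0.4030)
  = 41.2768 / 1.0756 = 38.376

38.376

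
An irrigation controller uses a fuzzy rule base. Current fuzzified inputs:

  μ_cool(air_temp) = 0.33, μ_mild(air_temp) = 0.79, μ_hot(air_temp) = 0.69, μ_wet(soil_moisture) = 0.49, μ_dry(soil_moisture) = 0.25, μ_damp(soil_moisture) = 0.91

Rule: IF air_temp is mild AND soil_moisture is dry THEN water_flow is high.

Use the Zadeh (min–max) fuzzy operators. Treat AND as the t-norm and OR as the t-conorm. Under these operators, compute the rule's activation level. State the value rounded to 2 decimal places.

firing strength: mild=0.79, dry=0.25; AND[min(a, b)] → w = 0.25

0.25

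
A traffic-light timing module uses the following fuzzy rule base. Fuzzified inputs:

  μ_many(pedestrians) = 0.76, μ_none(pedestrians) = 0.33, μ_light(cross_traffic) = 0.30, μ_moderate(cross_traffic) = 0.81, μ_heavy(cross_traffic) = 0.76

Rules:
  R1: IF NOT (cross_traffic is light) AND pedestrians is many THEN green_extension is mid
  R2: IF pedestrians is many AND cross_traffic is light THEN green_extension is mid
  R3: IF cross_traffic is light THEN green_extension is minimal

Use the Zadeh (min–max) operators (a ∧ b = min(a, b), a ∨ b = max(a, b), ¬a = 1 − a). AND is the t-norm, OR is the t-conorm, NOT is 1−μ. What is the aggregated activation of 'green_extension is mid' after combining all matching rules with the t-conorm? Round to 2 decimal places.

R1: ¬light=1−0.30=0.70, many=0.76; AND[min(a, b)] → w = 0.70
R2: many=0.76, light=0.30; AND[min(a, b)] → w = 0.30
R3: light=0.30 → w = 0.30
Rules with consequent 'mid': {R1, R2} → strengths 0.70, 0.30
Aggregate via t-conorm [max(a, b)]: 0.70

0.70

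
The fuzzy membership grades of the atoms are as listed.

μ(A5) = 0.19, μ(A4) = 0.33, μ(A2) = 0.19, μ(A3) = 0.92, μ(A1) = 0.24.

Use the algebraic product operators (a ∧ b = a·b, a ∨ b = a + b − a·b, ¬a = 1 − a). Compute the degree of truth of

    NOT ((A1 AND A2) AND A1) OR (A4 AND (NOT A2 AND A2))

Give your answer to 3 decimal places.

A1 AND A2 = a·b on (0.2400, 0.1900) = 0.0456
(A1 AND A2) AND A1 = a·b on (0.0456, 0.2400) = 0.0109
NOT ((A1 AND A2) AND A1) = 1 − 0.0109 = 0.9891
NOT A2 = 1 − 0.1900 = 0.8100
NOT A2 AND A2 = a·b on (0.8100, 0.1900) = 0.1539
A4 AND (NOT A2 AND A2) = a·b on (0.3300, 0.1539) = 0.0508
NOT ((A1 AND A2) AND A1) OR (A4 AND (NOT A2 AND A2)) = a + b − a·b on (0.9891, 0.0508) = 0.9896

0.990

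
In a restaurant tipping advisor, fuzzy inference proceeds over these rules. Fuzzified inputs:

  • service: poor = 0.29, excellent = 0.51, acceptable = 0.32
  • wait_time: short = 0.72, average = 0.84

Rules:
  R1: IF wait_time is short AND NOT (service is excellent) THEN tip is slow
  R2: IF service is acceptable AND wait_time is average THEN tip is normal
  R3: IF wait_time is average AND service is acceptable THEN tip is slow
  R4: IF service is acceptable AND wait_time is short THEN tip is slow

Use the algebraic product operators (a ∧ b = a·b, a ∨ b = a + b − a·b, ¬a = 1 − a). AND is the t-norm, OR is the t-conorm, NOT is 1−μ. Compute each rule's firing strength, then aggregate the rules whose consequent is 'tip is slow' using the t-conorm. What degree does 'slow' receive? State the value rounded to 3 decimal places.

0.636

R1: short=0.72, ¬excellent=1−0.51=0.49; AND[a·b] → w = 0.3528
R2: acceptable=0.32, average=0.84; AND[a·b] → w = 0.2688
R3: average=0.84, acceptable=0.32; AND[a·b] → w = 0.2688
R4: acceptable=0.32, short=0.72; AND[a·b] → w = 0.2304
Rules with consequent 'slow': {R1, R3, R4} → strengths 0.3528, 0.2688, 0.2304
Aggregate via t-conorm [a + b − a·b]: 0.6358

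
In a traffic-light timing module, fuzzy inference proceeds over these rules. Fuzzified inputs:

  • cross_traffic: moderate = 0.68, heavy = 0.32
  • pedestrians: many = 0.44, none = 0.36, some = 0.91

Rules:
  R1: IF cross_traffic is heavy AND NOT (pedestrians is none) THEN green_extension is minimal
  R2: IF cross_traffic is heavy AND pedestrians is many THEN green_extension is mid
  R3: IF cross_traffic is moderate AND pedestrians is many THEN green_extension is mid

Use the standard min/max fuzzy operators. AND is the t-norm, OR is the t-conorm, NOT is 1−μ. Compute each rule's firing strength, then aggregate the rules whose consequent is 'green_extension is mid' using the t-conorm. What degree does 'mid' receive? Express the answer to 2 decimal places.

0.44

R1: heavy=0.32, ¬none=1−0.36=0.64; AND[min(a, b)] → w = 0.32
R2: heavy=0.32, many=0.44; AND[min(a, b)] → w = 0.32
R3: moderate=0.68, many=0.44; AND[min(a, b)] → w = 0.44
Rules with consequent 'mid': {R2, R3} → strengths 0.32, 0.44
Aggregate via t-conorm [max(a, b)]: 0.44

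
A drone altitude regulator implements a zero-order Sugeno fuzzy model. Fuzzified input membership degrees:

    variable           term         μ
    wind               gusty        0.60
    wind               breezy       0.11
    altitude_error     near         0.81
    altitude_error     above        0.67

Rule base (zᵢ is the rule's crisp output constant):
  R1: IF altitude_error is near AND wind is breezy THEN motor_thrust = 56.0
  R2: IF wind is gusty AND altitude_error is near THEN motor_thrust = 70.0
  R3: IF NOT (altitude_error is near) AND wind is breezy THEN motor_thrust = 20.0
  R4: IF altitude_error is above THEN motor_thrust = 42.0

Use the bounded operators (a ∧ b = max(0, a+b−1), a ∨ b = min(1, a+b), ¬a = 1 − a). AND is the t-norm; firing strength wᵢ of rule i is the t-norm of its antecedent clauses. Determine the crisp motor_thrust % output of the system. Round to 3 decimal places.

52.630

R1 (z=56.0): near=0.81, breezy=0.11; AND[max(0, a+b−1)] → w = 0.00
R2 (z=70.0): gusty=0.60, near=0.81; AND[max(0, a+b−1)] → w = 0.41
R3 (z=20.0): ¬near=1−0.81=0.19, breezy=0.11; AND[max(0, a+b−1)] → w = 0.00
R4 (z=42.0): above=0.67 → w = 0.67
Weighted average = (0.00·56.0 + 0.41·70.0 + 0.00·20.0 + 0.67·42.0) / (0.00 + 0.41 + 0.00 + 0.67)
  = 56.8400 / 1.0800 = 52.630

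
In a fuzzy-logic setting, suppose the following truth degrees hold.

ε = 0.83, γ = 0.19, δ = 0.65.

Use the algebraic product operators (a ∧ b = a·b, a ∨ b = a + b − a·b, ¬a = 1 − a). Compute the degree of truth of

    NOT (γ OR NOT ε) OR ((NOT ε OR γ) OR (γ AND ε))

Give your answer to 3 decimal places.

0.814

NOT ε = 1 − 0.8300 = 0.1700
γ OR NOT ε = a + b − a·b on (0.1900, 0.1700) = 0.3277
NOT (γ OR NOT ε) = 1 − 0.3277 = 0.6723
NOT ε = 1 − 0.8300 = 0.1700
NOT ε OR γ = a + b − a·b on (0.1700, 0.1900) = 0.3277
γ AND ε = a·b on (0.1900, 0.8300) = 0.1577
(NOT ε OR γ) OR (γ AND ε) = a + b − a·b on (0.3277, 0.1577) = 0.4337
NOT (γ OR NOT ε) OR ((NOT ε OR γ) OR (γ AND ε)) = a + b − a·b on (0.6723, 0.4337) = 0.8144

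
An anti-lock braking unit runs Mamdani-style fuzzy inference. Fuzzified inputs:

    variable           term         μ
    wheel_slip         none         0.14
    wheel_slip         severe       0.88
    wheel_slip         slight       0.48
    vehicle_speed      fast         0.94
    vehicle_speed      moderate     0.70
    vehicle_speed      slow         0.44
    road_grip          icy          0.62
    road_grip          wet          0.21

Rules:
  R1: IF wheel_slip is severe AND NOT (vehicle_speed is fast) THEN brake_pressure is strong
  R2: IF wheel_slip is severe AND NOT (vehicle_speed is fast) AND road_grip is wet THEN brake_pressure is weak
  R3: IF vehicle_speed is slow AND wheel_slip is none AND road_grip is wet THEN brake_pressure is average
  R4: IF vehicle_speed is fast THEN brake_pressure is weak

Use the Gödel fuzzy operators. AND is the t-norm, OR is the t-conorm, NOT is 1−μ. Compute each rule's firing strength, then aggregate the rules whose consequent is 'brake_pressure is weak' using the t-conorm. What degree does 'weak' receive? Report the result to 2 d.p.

R1: severe=0.88, ¬fast=1−0.94=0.06; AND[min(a, b)] → w = 0.06
R2: severe=0.88, ¬fast=1−0.94=0.06, wet=0.21; AND[min(a, b)] → w = 0.06
R3: slow=0.44, none=0.14, wet=0.21; AND[min(a, b)] → w = 0.14
R4: fast=0.94 → w = 0.94
Rules with consequent 'weak': {R2, R4} → strengths 0.06, 0.94
Aggregate via t-conorm [max(a, b)]: 0.94

0.94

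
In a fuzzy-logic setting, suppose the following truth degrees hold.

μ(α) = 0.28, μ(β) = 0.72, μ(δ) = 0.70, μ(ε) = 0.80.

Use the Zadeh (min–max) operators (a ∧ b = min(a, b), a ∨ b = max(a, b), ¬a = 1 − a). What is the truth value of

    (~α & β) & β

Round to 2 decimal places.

~α = 1 − 0.28 = 0.72
~α & β = min(a, b) on (0.72, 0.72) = 0.72
(~α & β) & β = min(a, b) on (0.72, 0.72) = 0.72

0.72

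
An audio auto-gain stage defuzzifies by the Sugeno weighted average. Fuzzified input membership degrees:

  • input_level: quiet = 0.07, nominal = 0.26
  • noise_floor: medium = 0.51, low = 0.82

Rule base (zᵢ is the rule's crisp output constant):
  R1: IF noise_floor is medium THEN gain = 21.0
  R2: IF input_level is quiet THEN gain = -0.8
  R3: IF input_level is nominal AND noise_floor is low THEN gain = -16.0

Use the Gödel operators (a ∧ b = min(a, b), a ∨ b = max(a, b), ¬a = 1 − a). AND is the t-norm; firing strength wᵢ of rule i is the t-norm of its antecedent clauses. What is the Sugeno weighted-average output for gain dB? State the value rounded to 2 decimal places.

R1 (z=21.0): medium=0.51 → w = 0.51
R2 (z=-0.8): quiet=0.07 → w = 0.07
R3 (z=-16.0): nominal=0.26, low=0.82; AND[min(a, b)] → w = 0.26
Weighted average = (0.51·21.0 + 0.07·-0.8 + 0.26·-16.0) / (0.51 + 0.07 + 0.26)
  = 6.4940 / 0.8400 = 7.73

7.73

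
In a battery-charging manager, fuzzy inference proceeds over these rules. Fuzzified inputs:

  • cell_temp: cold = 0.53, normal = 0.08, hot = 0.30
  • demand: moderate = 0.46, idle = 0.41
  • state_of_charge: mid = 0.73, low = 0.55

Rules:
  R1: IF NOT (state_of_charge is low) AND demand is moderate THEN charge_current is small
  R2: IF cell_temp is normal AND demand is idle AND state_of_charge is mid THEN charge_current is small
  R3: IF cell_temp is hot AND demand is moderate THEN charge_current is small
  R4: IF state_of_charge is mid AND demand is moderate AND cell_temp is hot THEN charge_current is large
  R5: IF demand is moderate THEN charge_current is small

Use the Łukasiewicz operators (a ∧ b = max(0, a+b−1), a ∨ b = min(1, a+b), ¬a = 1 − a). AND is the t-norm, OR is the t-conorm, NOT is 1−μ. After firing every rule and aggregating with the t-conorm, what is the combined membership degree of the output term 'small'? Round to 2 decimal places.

0.46

R1: ¬low=1−0.55=0.45, moderate=0.46; AND[max(0, a+b−1)] → w = 0.00
R2: normal=0.08, idle=0.41, mid=0.73; AND[max(0, a+b−1)] → w = 0.00
R3: hot=0.30, moderate=0.46; AND[max(0, a+b−1)] → w = 0.00
R4: mid=0.73, moderate=0.46, hot=0.30; AND[max(0, a+b−1)] → w = 0.00
R5: moderate=0.46 → w = 0.46
Rules with consequent 'small': {R1, R2, R3, R5} → strengths 0.00, 0.00, 0.00, 0.46
Aggregate via t-conorm [min(1, a+b)]: 0.46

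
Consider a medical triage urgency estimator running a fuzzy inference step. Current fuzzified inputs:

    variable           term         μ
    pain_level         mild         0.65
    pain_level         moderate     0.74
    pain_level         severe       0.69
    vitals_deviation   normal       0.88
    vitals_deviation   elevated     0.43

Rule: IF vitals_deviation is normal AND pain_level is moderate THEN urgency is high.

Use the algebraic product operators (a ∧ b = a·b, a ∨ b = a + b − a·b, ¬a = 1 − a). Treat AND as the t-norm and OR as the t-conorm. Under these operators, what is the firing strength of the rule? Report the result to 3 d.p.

0.651

firing strength: normal=0.88, moderate=0.74; AND[a·b] → w = 0.6512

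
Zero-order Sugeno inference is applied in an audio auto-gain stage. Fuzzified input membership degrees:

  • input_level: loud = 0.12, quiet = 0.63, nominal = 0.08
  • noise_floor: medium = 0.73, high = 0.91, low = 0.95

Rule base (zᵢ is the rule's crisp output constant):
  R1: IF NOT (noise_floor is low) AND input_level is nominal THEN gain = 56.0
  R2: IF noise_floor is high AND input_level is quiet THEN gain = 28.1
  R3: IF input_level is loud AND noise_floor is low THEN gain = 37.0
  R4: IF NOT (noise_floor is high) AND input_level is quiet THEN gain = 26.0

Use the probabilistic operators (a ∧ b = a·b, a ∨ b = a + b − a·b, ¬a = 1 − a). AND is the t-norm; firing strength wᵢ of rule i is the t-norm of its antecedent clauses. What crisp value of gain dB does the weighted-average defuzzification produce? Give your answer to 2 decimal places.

29.45

R1 (z=56.0): ¬low=1−0.95=0.05, nominal=0.08; AND[a·b] → w = 0.0040
R2 (z=28.1): high=0.91, quiet=0.63; AND[a·b] → w = 0.5733
R3 (z=37.0): loud=0.12, low=0.95; AND[a·b] → w = 0.1140
R4 (z=26.0): ¬high=1−0.91=0.09, quiet=0.63; AND[a·b] → w = 0.0567
Weighted average = (0.0040·56.0 + 0.5733·28.1 + 0.1140·37.0 + 0.0567·26.0) / (0.0040 + 0.5733 + 0.1140 + 0.0567)
  = 22.0259 / 0.7480 = 29.45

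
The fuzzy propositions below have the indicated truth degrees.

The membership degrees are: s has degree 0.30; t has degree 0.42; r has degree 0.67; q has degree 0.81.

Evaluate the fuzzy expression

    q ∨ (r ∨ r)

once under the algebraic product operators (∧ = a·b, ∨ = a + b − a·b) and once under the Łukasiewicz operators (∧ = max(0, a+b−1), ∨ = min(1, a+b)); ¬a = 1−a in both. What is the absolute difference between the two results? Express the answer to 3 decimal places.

Under algebraic product:
  r ∨ r = a + b − a·b on (0.6700, 0.6700) = 0.8911
  q ∨ (r ∨ r) = a + b − a·b on (0.8100, 0.8911) = 0.9793
  → value = 0.9793
Under Łukasiewicz:
  r ∨ r = min(1, a+b) on (0.67, 0.67) = 1.00
  q ∨ (r ∨ r) = min(1, a+b) on (0.81, 1.00) = 1.00
  → value = 1.0000
|0.9793 − 1.0000| = 0.021

0.021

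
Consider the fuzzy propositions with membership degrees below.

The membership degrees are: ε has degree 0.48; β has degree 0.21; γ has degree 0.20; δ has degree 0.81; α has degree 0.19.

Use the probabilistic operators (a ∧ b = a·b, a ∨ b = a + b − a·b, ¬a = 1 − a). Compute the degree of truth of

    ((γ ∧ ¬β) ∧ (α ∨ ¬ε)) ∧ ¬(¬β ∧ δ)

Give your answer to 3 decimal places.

0.035

¬β = 1 − 0.2100 = 0.7900
γ ∧ ¬β = a·b on (0.2000, 0.7900) = 0.1580
¬ε = 1 − 0.4800 = 0.5200
α ∨ ¬ε = a + b − a·b on (0.1900, 0.5200) = 0.6112
(γ ∧ ¬β) ∧ (α ∨ ¬ε) = a·b on (0.1580, 0.6112) = 0.0966
¬β = 1 − 0.2100 = 0.7900
¬β ∧ δ = a·b on (0.7900, 0.8100) = 0.6399
¬(¬β ∧ δ) = 1 − 0.6399 = 0.3601
((γ ∧ ¬β) ∧ (α ∨ ¬ε)) ∧ ¬(¬β ∧ δ) = a·b on (0.0966, 0.3601) = 0.0348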